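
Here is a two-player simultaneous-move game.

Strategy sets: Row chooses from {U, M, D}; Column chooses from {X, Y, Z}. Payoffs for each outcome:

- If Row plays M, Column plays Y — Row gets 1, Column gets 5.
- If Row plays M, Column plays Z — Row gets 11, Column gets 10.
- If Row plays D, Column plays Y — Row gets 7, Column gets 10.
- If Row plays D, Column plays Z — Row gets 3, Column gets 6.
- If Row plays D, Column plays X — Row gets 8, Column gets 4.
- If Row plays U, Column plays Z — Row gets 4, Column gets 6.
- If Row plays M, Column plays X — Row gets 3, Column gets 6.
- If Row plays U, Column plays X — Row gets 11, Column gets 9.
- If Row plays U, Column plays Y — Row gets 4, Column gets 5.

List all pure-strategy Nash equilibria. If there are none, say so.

For each player, find the best response to each opponent profile; mutual best responses are the pure NE.
Row against X: payoffs 11, 3, 8 → best response U.
Row against Y: payoffs 4, 1, 7 → best response D.
Row against Z: payoffs 4, 11, 3 → best response M.
Column against U: payoffs 9, 5, 6 → best response X.
Column against M: payoffs 6, 5, 10 → best response Z.
Column against D: payoffs 4, 10, 6 → best response Y.
Mutual best responses: (U, X); (M, Z); (D, Y).

(U, X) and (M, Z) and (D, Y)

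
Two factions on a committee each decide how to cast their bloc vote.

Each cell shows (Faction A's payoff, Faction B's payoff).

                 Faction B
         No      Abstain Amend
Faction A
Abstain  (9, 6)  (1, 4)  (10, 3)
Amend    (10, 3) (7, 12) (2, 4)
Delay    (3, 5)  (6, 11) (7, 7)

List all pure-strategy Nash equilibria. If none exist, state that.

Faction A against No: payoffs 9, 10, 3 → best response Amend.
Faction A against Abstain: payoffs 1, 7, 6 → best response Amend.
Faction A against Amend: payoffs 10, 2, 7 → best response Abstain.
Faction B against Abstain: payoffs 6, 4, 3 → best response No.
Faction B against Amend: payoffs 3, 12, 4 → best response Abstain.
Faction B against Delay: payoffs 5, 11, 7 → best response Abstain.
Mutual best responses: (Amend, Abstain).

Pure NE: (Amend, Abstain)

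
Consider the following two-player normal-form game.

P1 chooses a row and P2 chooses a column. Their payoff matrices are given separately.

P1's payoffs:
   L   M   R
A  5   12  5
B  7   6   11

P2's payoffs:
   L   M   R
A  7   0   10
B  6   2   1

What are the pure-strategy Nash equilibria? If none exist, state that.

Pure NE: (B, L)

P1 against L: payoffs 5, 7 → best response B.
P1 against M: payoffs 12, 6 → best response A.
P1 against R: payoffs 5, 11 → best response B.
P2 against A: payoffs 7, 0, 10 → best response R.
P2 against B: payoffs 6, 2, 1 → best response L.
Mutual best responses: (B, L).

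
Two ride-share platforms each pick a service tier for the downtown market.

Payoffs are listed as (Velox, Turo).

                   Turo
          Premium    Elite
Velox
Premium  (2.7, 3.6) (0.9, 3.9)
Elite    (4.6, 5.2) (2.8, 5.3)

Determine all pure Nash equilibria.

(Premium, Premium): Velox can switch to Elite (2.7 → 4.6). Not NE.
(Premium, Elite): Velox can switch to Elite (0.9 → 2.8). Not NE.
(Elite, Premium): Turo can switch to Elite (5.2 → 5.3). Not NE.
(Elite, Elite): Velox gets 2.8, best alternative 0.9; Turo gets 5.3, best alternative 5.2. No profitable deviation — NE.

(Elite, Elite)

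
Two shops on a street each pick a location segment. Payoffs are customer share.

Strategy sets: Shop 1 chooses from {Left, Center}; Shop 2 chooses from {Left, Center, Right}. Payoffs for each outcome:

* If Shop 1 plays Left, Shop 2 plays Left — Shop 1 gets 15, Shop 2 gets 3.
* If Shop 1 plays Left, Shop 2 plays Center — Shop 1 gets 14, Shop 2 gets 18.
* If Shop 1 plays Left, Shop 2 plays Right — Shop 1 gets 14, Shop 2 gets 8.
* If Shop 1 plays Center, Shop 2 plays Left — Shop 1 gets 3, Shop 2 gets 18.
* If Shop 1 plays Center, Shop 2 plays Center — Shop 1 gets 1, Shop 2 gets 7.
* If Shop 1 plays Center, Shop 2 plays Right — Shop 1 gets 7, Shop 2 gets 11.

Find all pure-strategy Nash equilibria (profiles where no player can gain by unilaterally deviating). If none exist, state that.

The unique pure-strategy Nash equilibrium is (Left, Center).

Shop 1 against Left: payoffs 15, 3 → best response Left.
Shop 1 against Center: payoffs 14, 1 → best response Left.
Shop 1 against Right: payoffs 14, 7 → best response Left.
Shop 2 against Left: payoffs 3, 18, 8 → best response Center.
Shop 2 against Center: payoffs 18, 7, 11 → best response Left.
Mutual best responses: (Left, Center).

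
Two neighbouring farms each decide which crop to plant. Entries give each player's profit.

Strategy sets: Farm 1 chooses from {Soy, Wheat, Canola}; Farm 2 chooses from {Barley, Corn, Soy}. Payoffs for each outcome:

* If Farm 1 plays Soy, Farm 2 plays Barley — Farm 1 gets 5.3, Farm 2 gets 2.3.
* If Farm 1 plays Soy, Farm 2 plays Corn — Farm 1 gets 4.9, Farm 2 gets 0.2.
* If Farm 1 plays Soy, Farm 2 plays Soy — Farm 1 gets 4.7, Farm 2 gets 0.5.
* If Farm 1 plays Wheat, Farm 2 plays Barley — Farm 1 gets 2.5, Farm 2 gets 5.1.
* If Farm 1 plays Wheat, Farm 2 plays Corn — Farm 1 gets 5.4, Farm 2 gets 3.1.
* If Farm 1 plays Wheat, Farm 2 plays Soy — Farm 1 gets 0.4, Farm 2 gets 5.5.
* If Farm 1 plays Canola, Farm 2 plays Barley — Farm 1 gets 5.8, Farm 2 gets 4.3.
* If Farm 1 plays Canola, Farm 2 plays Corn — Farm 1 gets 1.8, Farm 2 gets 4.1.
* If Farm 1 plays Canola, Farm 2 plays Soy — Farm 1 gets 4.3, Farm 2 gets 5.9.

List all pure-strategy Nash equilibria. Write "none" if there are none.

For each strategy profile, look for a profitable unilateral deviation.
(Soy, Barley): Farm 1 can switch to Canola (5.3 → 5.8). Not NE.
(Soy, Corn): Farm 1 can switch to Wheat (4.9 → 5.4). Not NE.
(Soy, Soy): Farm 2 can switch to Barley (0.5 → 2.3). Not NE.
(Wheat, Barley): Farm 1 can switch to Soy (2.5 → 5.3). Not NE.
(Wheat, Corn): Farm 2 can switch to Barley (3.1 → 5.1). Not NE.
(Wheat, Soy): Farm 1 can switch to Soy (0.4 → 4.7). Not NE.
(Canola, Barley): Farm 2 can switch to Soy (4.3 → 5.9). Not NE.
(Canola, Corn): Farm 1 can switch to Soy (1.8 → 4.9). Not NE.
(Canola, Soy): Farm 1 can switch to Soy (4.3 → 4.7). Not NE.

No pure-strategy Nash equilibrium.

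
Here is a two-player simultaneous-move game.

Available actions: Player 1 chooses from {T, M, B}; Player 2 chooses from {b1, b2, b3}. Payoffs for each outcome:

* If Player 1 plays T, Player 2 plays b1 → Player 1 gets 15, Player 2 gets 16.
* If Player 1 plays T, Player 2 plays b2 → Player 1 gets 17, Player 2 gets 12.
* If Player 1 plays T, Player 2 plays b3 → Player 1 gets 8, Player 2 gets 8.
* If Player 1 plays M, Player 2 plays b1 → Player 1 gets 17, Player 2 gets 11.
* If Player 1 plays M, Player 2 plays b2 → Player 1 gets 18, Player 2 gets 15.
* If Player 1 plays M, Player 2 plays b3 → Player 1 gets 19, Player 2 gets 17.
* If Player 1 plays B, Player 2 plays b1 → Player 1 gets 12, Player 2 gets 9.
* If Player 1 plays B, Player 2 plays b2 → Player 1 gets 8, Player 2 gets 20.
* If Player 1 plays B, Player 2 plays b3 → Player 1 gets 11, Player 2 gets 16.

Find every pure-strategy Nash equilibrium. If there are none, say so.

For each strategy profile, look for a profitable unilateral deviation.
(T, b1): Player 1 can switch to M (15 → 17). Not NE.
(T, b2): Player 1 can switch to M (17 → 18). Not NE.
(T, b3): Player 1 can switch to M (8 → 19). Not NE.
(M, b1): Player 2 can switch to b2 (11 → 15). Not NE.
(M, b2): Player 2 can switch to b3 (15 → 17). Not NE.
(M, b3): Player 1 gets 19, best alternative 11; Player 2 gets 17, best alternative 15. No profitable deviation — NE.
(B, b1): Player 1 can switch to T (12 → 15). Not NE.
(B, b2): Player 1 can switch to T (8 → 17). Not NE.
(B, b3): Player 1 can switch to M (11 → 19). Not NE.

Pure NE: (M, b3)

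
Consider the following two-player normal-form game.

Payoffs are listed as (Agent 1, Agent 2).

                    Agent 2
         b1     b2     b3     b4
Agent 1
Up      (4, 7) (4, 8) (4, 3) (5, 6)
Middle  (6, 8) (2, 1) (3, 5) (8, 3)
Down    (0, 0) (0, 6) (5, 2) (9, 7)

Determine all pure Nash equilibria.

(Up, b2), (Middle, b1), (Down, b4)

(Up, b1): Agent 1 can switch to Middle (4 → 6). Not NE.
(Up, b2): Agent 1 gets 4, best alternative 2; Agent 2 gets 8, best alternative 7. No profitable deviation — NE.
(Up, b3): Agent 1 can switch to Down (4 → 5). Not NE.
(Up, b4): Agent 1 can switch to Middle (5 → 8). Not NE.
(Middle, b1): Agent 1 gets 6, best alternative 4; Agent 2 gets 8, best alternative 5. No profitable deviation — NE.
(Middle, b2): Agent 1 can switch to Up (2 → 4). Not NE.
(Middle, b3): Agent 1 can switch to Up (3 → 4). Not NE.
(Middle, b4): Agent 1 can switch to Down (8 → 9). Not NE.
(Down, b1): Agent 1 can switch to Up (0 → 4). Not NE.
(Down, b2): Agent 1 can switch to Up (0 → 4). Not NE.
(Down, b3): Agent 2 can switch to b2 (2 → 6). Not NE.
(Down, b4): Agent 1 gets 9, best alternative 8; Agent 2 gets 7, best alternative 6. No profitable deviation — NE.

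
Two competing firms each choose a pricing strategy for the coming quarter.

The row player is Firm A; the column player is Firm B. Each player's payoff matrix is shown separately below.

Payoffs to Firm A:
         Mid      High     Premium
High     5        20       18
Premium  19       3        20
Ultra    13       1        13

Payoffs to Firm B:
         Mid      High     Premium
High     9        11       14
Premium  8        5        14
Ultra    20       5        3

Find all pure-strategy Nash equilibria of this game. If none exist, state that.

The unique pure-strategy Nash equilibrium is (Premium, Premium).

Firm A against Mid: payoffs 5, 19, 13 → best response Premium.
Firm A against High: payoffs 20, 3, 1 → best response High.
Firm A against Premium: payoffs 18, 20, 13 → best response Premium.
Firm B against High: payoffs 9, 11, 14 → best response Premium.
Firm B against Premium: payoffs 8, 5, 14 → best response Premium.
Firm B against Ultra: payoffs 20, 5, 3 → best response Mid.
Mutual best responses: (Premium, Premium).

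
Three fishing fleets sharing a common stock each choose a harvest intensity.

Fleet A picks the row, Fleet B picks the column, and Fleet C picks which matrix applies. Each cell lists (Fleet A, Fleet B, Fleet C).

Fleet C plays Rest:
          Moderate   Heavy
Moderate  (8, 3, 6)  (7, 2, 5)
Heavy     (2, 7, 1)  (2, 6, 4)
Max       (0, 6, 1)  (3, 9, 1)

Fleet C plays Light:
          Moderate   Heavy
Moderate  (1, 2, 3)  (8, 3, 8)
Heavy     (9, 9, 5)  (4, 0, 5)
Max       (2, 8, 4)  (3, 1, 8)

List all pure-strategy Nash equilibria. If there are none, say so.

(Moderate, Moderate, Rest): Fleet A gets 8, best alternative 2; Fleet B gets 3, best alternative 2; Fleet C gets 6, best alternative 3. No profitable deviation — NE.
(Moderate, Moderate, Light): Fleet A can switch to Heavy (1 → 9). Not NE.
(Moderate, Heavy, Rest): Fleet B can switch to Moderate (2 → 3). Not NE.
(Moderate, Heavy, Light): Fleet A gets 8, best alternative 4; Fleet B gets 3, best alternative 2; Fleet C gets 8, best alternative 5. No profitable deviation — NE.
(Heavy, Moderate, Rest): Fleet A can switch to Moderate (2 → 8). Not NE.
(Heavy, Moderate, Light): Fleet A gets 9, best alternative 2; Fleet B gets 9, best alternative 0; Fleet C gets 5, best alternative 1. No profitable deviation — NE.
(Heavy, Heavy, Rest): Fleet A can switch to Moderate (2 → 7). Not NE.
(Heavy, Heavy, Light): Fleet A can switch to Moderate (4 → 8). Not NE.
(Max, Moderate, Rest): Fleet A can switch to Moderate (0 → 8). Not NE.
(Max, Moderate, Light): Fleet A can switch to Heavy (2 → 9). Not NE.
(Max, Heavy, Rest): Fleet A can switch to Moderate (3 → 7). Not NE.
(The remaining 1 profile has a profitable deviation by the same check.)

Pure-strategy Nash equilibria: (Moderate, Moderate, Rest), (Moderate, Heavy, Light), (Heavy, Moderate, Light)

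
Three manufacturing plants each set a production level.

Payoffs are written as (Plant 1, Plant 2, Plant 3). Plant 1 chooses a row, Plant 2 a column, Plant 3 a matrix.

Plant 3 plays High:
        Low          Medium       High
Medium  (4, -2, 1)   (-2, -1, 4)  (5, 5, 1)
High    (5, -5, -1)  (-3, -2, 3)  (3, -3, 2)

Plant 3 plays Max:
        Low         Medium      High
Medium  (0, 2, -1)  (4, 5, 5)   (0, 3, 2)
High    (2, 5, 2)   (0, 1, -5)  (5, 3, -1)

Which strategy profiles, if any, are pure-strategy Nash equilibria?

The pure Nash equilibria are (Medium, Medium, Max), (High, Low, Max).

Plant 1 against (Low, High): payoffs 4, 5 → best response High.
Plant 1 against (Low, Max): payoffs 0, 2 → best response High.
Plant 1 against (Medium, High): payoffs -2, -3 → best response Medium.
Plant 1 against (Medium, Max): payoffs 4, 0 → best response Medium.
Plant 1 against (High, High): payoffs 5, 3 → best response Medium.
Plant 1 against (High, Max): payoffs 0, 5 → best response High.
Plant 2 against (Medium, High): payoffs -2, -1, 5 → best response High.
Plant 2 against (Medium, Max): payoffs 2, 5, 3 → best response Medium.
Plant 2 against (High, High): payoffs -5, -2, -3 → best response Medium.
Plant 2 against (High, Max): payoffs 5, 1, 3 → best response Low.
Plant 3 against (Medium, Low): payoffs 1, -1 → best response High.
Plant 3 against (Medium, Medium): payoffs 4, 5 → best response Max.
Plant 3 against (Medium, High): payoffs 1, 2 → best response Max.
Plant 3 against (High, Low): payoffs -1, 2 → best response Max.
Plant 3 against (High, Medium): payoffs 3, -5 → best response High.
Plant 3 against (High, High): payoffs 2, -1 → best response High.
Mutual best responses: (Medium, Medium, Max); (High, Low, Max).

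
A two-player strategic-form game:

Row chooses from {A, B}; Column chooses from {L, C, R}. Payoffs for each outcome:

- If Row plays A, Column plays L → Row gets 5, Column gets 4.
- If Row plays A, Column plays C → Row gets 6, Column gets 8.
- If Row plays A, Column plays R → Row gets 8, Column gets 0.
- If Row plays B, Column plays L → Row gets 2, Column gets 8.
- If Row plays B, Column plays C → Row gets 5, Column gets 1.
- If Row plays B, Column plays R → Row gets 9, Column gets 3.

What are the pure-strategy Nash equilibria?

(A, L): Column can switch to C (4 → 8). Not NE.
(A, C): Row gets 6, best alternative 5; Column gets 8, best alternative 4. No profitable deviation — NE.
(A, R): Row can switch to B (8 → 9). Not NE.
(B, L): Row can switch to A (2 → 5). Not NE.
(B, C): Row can switch to A (5 → 6). Not NE.
(B, R): Column can switch to L (3 → 8). Not NE.

Pure NE: (A, C)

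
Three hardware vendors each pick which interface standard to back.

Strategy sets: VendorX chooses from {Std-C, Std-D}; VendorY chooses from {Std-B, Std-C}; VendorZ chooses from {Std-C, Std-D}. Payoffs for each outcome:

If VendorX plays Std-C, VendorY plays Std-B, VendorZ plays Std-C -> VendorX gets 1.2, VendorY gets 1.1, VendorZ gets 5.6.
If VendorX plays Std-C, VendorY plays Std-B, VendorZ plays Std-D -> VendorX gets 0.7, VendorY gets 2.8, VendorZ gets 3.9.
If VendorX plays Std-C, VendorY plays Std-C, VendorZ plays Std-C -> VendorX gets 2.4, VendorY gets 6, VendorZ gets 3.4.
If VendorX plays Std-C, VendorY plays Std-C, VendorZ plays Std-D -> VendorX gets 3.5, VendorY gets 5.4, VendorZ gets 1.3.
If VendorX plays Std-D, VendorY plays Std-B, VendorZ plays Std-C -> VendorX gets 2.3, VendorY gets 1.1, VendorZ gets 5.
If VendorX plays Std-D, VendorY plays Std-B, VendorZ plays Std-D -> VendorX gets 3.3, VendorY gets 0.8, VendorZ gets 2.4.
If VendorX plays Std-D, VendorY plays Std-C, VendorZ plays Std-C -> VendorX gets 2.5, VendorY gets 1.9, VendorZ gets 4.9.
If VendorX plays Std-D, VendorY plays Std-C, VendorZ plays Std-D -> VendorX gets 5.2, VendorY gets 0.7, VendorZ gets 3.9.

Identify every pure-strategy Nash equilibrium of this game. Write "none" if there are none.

(Std-D, Std-C, Std-C)

VendorX against (Std-B, Std-C): payoffs 1.2, 2.3 → best response Std-D.
VendorX against (Std-B, Std-D): payoffs 0.7, 3.3 → best response Std-D.
VendorX against (Std-C, Std-C): payoffs 2.4, 2.5 → best response Std-D.
VendorX against (Std-C, Std-D): payoffs 3.5, 5.2 → best response Std-D.
VendorY against (Std-C, Std-C): payoffs 1.1, 6 → best response Std-C.
VendorY against (Std-C, Std-D): payoffs 2.8, 5.4 → best response Std-C.
VendorY against (Std-D, Std-C): payoffs 1.1, 1.9 → best response Std-C.
VendorY against (Std-D, Std-D): payoffs 0.8, 0.7 → best response Std-B.
VendorZ against (Std-C, Std-B): payoffs 5.6, 3.9 → best response Std-C.
VendorZ against (Std-C, Std-C): payoffs 3.4, 1.3 → best response Std-C.
VendorZ against (Std-D, Std-B): payoffs 5, 2.4 → best response Std-C.
VendorZ against (Std-D, Std-C): payoffs 4.9, 3.9 → best response Std-C.
Mutual best responses: (Std-D, Std-C, Std-C).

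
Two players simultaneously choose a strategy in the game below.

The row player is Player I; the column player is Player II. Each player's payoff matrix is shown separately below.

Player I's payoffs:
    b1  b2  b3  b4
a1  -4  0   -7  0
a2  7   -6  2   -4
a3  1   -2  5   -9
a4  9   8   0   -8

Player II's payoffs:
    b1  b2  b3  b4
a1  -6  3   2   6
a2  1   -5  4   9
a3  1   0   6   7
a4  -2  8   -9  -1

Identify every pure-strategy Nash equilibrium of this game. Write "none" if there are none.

The pure Nash equilibria are (a1, b4); (a4, b2).

(a1, b1): Player I can switch to a2 (-4 → 7). Not NE.
(a1, b2): Player I can switch to a4 (0 → 8). Not NE.
(a1, b3): Player I can switch to a2 (-7 → 2). Not NE.
(a1, b4): Player I gets 0, best alternative -4; Player II gets 6, best alternative 3. No profitable deviation — NE.
(a2, b1): Player I can switch to a4 (7 → 9). Not NE.
(a2, b2): Player I can switch to a1 (-6 → 0). Not NE.
(a2, b3): Player I can switch to a3 (2 → 5). Not NE.
(a2, b4): Player I can switch to a1 (-4 → 0). Not NE.
(a3, b1): Player I can switch to a2 (1 → 7). Not NE.
(a3, b2): Player I can switch to a1 (-2 → 0). Not NE.
(a3, b3): Player II can switch to b4 (6 → 7). Not NE.
(a4, b2): Player I gets 8, best alternative 0; Player II gets 8, best alternative -1. No profitable deviation — NE.
(The remaining 4 profiles each have a profitable deviation by the same check.)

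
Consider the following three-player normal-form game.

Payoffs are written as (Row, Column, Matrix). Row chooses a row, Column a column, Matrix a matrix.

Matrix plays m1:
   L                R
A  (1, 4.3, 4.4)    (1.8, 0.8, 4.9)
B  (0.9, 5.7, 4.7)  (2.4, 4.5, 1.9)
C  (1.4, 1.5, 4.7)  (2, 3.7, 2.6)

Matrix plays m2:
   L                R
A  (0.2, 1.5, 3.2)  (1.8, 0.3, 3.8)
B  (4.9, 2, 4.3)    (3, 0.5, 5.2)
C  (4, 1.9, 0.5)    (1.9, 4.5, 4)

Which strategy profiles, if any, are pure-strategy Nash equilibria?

This game has no pure Nash equilibrium.

Mark each player's best response to every combination of opponents' strategies; a profile where every player is best-responding is a pure Nash equilibrium.
Row against (L, m1): payoffs 1, 0.9, 1.4 → best response C.
Row against (L, m2): payoffs 0.2, 4.9, 4 → best response B.
Row against (R, m1): payoffs 1.8, 2.4, 2 → best response B.
Row against (R, m2): payoffs 1.8, 3, 1.9 → best response B.
Column against (A, m1): payoffs 4.3, 0.8 → best response L.
Column against (A, m2): payoffs 1.5, 0.3 → best response L.
Column against (B, m1): payoffs 5.7, 4.5 → best response L.
Column against (B, m2): payoffs 2, 0.5 → best response L.
Column against (C, m1): payoffs 1.5, 3.7 → best response R.
Column against (C, m2): payoffs 1.9, 4.5 → best response R.
Matrix against (A, L): payoffs 4.4, 3.2 → best response m1.
Matrix against (A, R): payoffs 4.9, 3.8 → best response m1.
Matrix against (B, L): payoffs 4.7, 4.3 → best response m1.
Matrix against (B, R): payoffs 1.9, 5.2 → best response m2.
Matrix against (C, L): payoffs 4.7, 0.5 → best response m1.
Matrix against (C, R): payoffs 2.6, 4 → best response m2.
No profile is a mutual best response for all players.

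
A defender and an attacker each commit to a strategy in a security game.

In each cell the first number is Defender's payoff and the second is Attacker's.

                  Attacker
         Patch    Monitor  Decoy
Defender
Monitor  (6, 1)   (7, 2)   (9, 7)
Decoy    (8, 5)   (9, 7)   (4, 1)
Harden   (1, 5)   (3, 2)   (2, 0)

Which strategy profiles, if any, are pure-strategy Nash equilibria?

Pure-strategy Nash equilibria: (Monitor, Decoy), (Decoy, Monitor)

Defender against Patch: payoffs 6, 8, 1 → best response Decoy.
Defender against Monitor: payoffs 7, 9, 3 → best response Decoy.
Defender against Decoy: payoffs 9, 4, 2 → best response Monitor.
Attacker against Monitor: payoffs 1, 2, 7 → best response Decoy.
Attacker against Decoy: payoffs 5, 7, 1 → best response Monitor.
Attacker against Harden: payoffs 5, 2, 0 → best response Patch.
Mutual best responses: (Monitor, Decoy); (Decoy, Monitor).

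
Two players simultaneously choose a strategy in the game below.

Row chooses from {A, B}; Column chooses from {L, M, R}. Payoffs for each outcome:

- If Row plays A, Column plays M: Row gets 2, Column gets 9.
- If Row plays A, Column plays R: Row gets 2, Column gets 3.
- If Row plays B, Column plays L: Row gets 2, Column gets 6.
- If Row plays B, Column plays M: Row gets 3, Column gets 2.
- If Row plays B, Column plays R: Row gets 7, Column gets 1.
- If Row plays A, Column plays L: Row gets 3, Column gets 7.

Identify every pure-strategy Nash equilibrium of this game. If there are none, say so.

none

Row against L: payoffs 3, 2 → best response A.
Row against M: payoffs 2, 3 → best response B.
Row against R: payoffs 2, 7 → best response B.
Column against A: payoffs 7, 9, 3 → best response M.
Column against B: payoffs 6, 2, 1 → best response L.
No profile is a mutual best response for all players.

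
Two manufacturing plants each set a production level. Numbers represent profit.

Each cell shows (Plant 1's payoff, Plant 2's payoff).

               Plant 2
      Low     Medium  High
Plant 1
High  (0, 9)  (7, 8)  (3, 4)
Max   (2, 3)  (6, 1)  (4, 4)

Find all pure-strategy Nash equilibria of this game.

Plant 1 against Low: payoffs 0, 2 → best response Max.
Plant 1 against Medium: payoffs 7, 6 → best response High.
Plant 1 against High: payoffs 3, 4 → best response Max.
Plant 2 against High: payoffs 9, 8, 4 → best response Low.
Plant 2 against Max: payoffs 3, 1, 4 → best response High.
Mutual best responses: (Max, High).

The unique pure-strategy Nash equilibrium is (Max, High).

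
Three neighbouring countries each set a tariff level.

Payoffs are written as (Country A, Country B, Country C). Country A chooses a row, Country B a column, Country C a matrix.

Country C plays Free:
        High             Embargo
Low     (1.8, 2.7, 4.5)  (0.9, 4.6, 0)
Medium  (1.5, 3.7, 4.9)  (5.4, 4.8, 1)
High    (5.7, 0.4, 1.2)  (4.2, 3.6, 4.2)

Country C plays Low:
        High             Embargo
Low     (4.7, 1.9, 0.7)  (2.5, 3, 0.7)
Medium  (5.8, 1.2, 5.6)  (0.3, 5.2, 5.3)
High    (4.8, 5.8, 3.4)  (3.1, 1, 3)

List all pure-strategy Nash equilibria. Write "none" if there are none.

No pure-strategy Nash equilibrium.

For each player, find the best response to each opponent profile; mutual best responses are the pure NE.
Country A against (High, Free): payoffs 1.8, 1.5, 5.7 → best response High.
Country A against (High, Low): payoffs 4.7, 5.8, 4.8 → best response Medium.
Country A against (Embargo, Free): payoffs 0.9, 5.4, 4.2 → best response Medium.
Country A against (Embargo, Low): payoffs 2.5, 0.3, 3.1 → best response High.
Country B against (Low, Free): payoffs 2.7, 4.6 → best response Embargo.
Country B against (Low, Low): payoffs 1.9, 3 → best response Embargo.
Country B against (Medium, Free): payoffs 3.7, 4.8 → best response Embargo.
Country B against (Medium, Low): payoffs 1.2, 5.2 → best response Embargo.
Country B against (High, Free): payoffs 0.4, 3.6 → best response Embargo.
Country B against (High, Low): payoffs 5.8, 1 → best response High.
Country C against (Low, High): payoffs 4.5, 0.7 → best response Free.
Country C against (Low, Embargo): payoffs 0, 0.7 → best response Low.
Country C against (Medium, High): payoffs 4.9, 5.6 → best response Low.
Country C against (Medium, Embargo): payoffs 1, 5.3 → best response Low.
Country C against (High, High): payoffs 1.2, 3.4 → best response Low.
Country C against (High, Embargo): payoffs 4.2, 3 → best response Free.
No profile is a mutual best response for all players.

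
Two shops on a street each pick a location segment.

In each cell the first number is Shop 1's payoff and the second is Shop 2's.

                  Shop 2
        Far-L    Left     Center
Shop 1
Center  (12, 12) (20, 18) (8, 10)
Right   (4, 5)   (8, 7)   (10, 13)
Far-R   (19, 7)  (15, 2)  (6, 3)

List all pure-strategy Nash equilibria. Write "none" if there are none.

Pure-strategy Nash equilibria: (Center, Left); (Right, Center); (Far-R, Far-L)

For each player, find the best response to each opponent profile; mutual best responses are the pure NE.
Shop 1 against Far-L: payoffs 12, 4, 19 → best response Far-R.
Shop 1 against Left: payoffs 20, 8, 15 → best response Center.
Shop 1 against Center: payoffs 8, 10, 6 → best response Right.
Shop 2 against Center: payoffs 12, 18, 10 → best response Left.
Shop 2 against Right: payoffs 5, 7, 13 → best response Center.
Shop 2 against Far-R: payoffs 7, 2, 3 → best response Far-L.
Mutual best responses: (Center, Left); (Right, Center); (Far-R, Far-L).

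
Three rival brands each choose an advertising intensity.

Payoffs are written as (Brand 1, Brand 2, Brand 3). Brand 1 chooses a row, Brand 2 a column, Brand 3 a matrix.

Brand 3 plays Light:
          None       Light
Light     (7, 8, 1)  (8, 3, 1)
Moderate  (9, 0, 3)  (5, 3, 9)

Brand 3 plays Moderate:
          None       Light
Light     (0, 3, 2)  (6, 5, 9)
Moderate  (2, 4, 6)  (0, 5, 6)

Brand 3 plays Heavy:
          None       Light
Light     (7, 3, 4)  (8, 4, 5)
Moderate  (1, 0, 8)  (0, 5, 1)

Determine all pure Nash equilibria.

(Light, Light, Moderate)

(Light, None, Light): Brand 1 can switch to Moderate (7 → 9). Not NE.
(Light, None, Moderate): Brand 1 can switch to Moderate (0 → 2). Not NE.
(Light, None, Heavy): Brand 2 can switch to Light (3 → 4). Not NE.
(Light, Light, Light): Brand 2 can switch to None (3 → 8). Not NE.
(Light, Light, Moderate): Brand 1 gets 6, best alternative 0; Brand 2 gets 5, best alternative 3; Brand 3 gets 9, best alternative 5. No profitable deviation — NE.
(Light, Light, Heavy): Brand 3 can switch to Moderate (5 → 9). Not NE.
(Moderate, None, Light): Brand 2 can switch to Light (0 → 3). Not NE.
(Moderate, None, Moderate): Brand 2 can switch to Light (4 → 5). Not NE.
(Moderate, None, Heavy): Brand 1 can switch to Light (1 → 7). Not NE.
(Moderate, Light, Light): Brand 1 can switch to Light (5 → 8). Not NE.
(Moderate, Light, Moderate): Brand 1 can switch to Light (0 → 6). Not NE.
(Moderate, Light, Heavy): Brand 1 can switch to Light (0 → 8). Not NE.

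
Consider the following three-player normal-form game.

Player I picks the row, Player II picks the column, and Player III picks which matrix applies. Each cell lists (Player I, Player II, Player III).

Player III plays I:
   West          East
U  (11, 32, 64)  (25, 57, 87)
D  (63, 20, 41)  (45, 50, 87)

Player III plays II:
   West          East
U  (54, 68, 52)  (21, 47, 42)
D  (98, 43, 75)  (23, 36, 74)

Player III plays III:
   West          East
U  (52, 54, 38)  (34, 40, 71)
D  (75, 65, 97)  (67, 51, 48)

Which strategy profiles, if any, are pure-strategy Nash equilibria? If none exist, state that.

(D, West, III); (D, East, I)

Check each profile: it is a Nash equilibrium iff no player can strictly gain by switching unilaterally.
(U, West, I): Player I can switch to D (11 → 63). Not NE.
(U, West, II): Player I can switch to D (54 → 98). Not NE.
(U, West, III): Player I can switch to D (52 → 75). Not NE.
(U, East, I): Player I can switch to D (25 → 45). Not NE.
(U, East, II): Player I can switch to D (21 → 23). Not NE.
(U, East, III): Player I can switch to D (34 → 67). Not NE.
(D, West, I): Player II can switch to East (20 → 50). Not NE.
(D, West, II): Player III can switch to III (75 → 97). Not NE.
(D, West, III): Player I gets 75, best alternative 52; Player II gets 65, best alternative 51; Player III gets 97, best alternative 75. No profitable deviation — NE.
(D, East, I): Player I gets 45, best alternative 25; Player II gets 50, best alternative 20; Player III gets 87, best alternative 74. No profitable deviation — NE.
(The remaining 2 profiles each have a profitable deviation by the same check.)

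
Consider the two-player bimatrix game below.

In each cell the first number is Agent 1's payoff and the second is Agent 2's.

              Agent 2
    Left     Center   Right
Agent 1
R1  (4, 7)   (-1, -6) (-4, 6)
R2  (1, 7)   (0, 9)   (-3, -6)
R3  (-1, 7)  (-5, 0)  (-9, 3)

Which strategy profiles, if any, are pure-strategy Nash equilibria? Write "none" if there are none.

(R1, Left); (R2, Center)

(R1, Left): Agent 1 gets 4, best alternative 1; Agent 2 gets 7, best alternative 6. No profitable deviation — NE.
(R1, Center): Agent 1 can switch to R2 (-1 → 0). Not NE.
(R1, Right): Agent 1 can switch to R2 (-4 → -3). Not NE.
(R2, Left): Agent 1 can switch to R1 (1 → 4). Not NE.
(R2, Center): Agent 1 gets 0, best alternative -1; Agent 2 gets 9, best alternative 7. No profitable deviation — NE.
(R2, Right): Agent 2 can switch to Left (-6 → 7). Not NE.
(R3, Left): Agent 1 can switch to R1 (-1 → 4). Not NE.
(R3, Center): Agent 1 can switch to R1 (-5 → -1). Not NE.
(The remaining 1 profile has a profitable deviation by the same check.)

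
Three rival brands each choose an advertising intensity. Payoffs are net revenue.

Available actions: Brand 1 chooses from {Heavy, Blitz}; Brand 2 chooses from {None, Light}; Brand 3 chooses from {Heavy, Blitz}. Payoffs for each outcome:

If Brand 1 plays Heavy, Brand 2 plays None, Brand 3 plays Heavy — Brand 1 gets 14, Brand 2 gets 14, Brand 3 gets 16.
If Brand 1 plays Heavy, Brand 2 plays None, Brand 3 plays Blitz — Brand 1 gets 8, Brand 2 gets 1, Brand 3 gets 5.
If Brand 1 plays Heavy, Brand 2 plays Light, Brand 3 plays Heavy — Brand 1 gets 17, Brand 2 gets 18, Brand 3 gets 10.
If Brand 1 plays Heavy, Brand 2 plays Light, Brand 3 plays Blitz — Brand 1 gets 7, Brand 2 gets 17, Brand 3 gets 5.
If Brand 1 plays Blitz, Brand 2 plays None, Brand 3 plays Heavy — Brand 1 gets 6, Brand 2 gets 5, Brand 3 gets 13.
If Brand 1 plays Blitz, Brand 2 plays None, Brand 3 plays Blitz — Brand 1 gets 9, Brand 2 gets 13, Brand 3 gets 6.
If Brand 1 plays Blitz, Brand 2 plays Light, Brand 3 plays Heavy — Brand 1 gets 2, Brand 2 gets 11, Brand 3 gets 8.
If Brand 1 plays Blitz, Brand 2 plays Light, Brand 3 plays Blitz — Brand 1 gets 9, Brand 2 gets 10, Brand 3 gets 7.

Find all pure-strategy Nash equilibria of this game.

(Heavy, None, Heavy): Brand 2 can switch to Light (14 → 18). Not NE.
(Heavy, None, Blitz): Brand 1 can switch to Blitz (8 → 9). Not NE.
(Heavy, Light, Heavy): Brand 1 gets 17, best alternative 2; Brand 2 gets 18, best alternative 14; Brand 3 gets 10, best alternative 5. No profitable deviation — NE.
(Heavy, Light, Blitz): Brand 1 can switch to Blitz (7 → 9). Not NE.
(Blitz, None, Heavy): Brand 1 can switch to Heavy (6 → 14). Not NE.
(Blitz, None, Blitz): Brand 3 can switch to Heavy (6 → 13). Not NE.
(Blitz, Light, Heavy): Brand 1 can switch to Heavy (2 → 17). Not NE.
(Blitz, Light, Blitz): Brand 2 can switch to None (10 → 13). Not NE.

Pure NE: (Heavy, Light, Heavy)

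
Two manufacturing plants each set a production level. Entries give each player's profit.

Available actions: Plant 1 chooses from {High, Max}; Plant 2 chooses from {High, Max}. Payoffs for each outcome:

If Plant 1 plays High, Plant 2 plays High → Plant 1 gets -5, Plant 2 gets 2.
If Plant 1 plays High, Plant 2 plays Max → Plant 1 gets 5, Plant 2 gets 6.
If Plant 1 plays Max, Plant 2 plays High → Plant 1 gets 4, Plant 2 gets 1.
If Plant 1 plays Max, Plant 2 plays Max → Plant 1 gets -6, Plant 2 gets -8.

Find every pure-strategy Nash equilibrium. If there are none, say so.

Plant 1 against High: payoffs -5, 4 → best response Max.
Plant 1 against Max: payoffs 5, -6 → best response High.
Plant 2 against High: payoffs 2, 6 → best response Max.
Plant 2 against Max: payoffs 1, -8 → best response High.
Mutual best responses: (High, Max); (Max, High).

(High, Max) and (Max, High)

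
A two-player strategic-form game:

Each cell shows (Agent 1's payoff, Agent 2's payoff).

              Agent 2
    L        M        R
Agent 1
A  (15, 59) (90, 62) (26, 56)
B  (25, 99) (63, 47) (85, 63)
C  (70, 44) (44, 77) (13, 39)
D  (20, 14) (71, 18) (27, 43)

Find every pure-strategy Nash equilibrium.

(A, L): Agent 1 can switch to B (15 → 25). Not NE.
(A, M): Agent 1 gets 90, best alternative 71; Agent 2 gets 62, best alternative 59. No profitable deviation — NE.
(A, R): Agent 1 can switch to B (26 → 85). Not NE.
(B, L): Agent 1 can switch to C (25 → 70). Not NE.
(B, M): Agent 1 can switch to A (63 → 90). Not NE.
(B, R): Agent 2 can switch to L (63 → 99). Not NE.
(C, L): Agent 2 can switch to M (44 → 77). Not NE.
(C, M): Agent 1 can switch to A (44 → 90). Not NE.
(C, R): Agent 1 can switch to A (13 → 26). Not NE.
(The remaining 3 profiles each have a profitable deviation by the same check.)

(A, M)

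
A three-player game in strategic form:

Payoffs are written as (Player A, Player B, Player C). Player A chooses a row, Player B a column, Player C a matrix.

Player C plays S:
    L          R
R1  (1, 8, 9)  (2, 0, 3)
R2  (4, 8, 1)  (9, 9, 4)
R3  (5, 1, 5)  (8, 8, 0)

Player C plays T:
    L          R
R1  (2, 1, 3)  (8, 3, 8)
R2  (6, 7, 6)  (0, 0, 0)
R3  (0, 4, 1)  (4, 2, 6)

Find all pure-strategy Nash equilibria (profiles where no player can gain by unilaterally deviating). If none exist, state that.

Mark each player's best response to every combination of opponents' strategies; a profile where every player is best-responding is a pure Nash equilibrium.
Player A against (L, S): payoffs 1, 4, 5 → best response R3.
Player A against (L, T): payoffs 2, 6, 0 → best response R2.
Player A against (R, S): payoffs 2, 9, 8 → best response R2.
Player A against (R, T): payoffs 8, 0, 4 → best response R1.
Player B against (R1, S): payoffs 8, 0 → best response L.
Player B against (R1, T): payoffs 1, 3 → best response R.
Player B against (R2, S): payoffs 8, 9 → best response R.
Player B against (R2, T): payoffs 7, 0 → best response L.
Player B against (R3, S): payoffs 1, 8 → best response R.
Player B against (R3, T): payoffs 4, 2 → best response L.
Player C against (R1, L): payoffs 9, 3 → best response S.
Player C against (R1, R): payoffs 3, 8 → best response T.
Player C against (R2, L): payoffs 1, 6 → best response T.
Player C against (R2, R): payoffs 4, 0 → best response S.
Player C against (R3, L): payoffs 5, 1 → best response S.
Player C against (R3, R): payoffs 0, 6 → best response T.
Mutual best responses: (R1, R, T); (R2, L, T); (R2, R, S).

The pure Nash equilibria are (R1, R, T) and (R2, L, T) and (R2, R, S).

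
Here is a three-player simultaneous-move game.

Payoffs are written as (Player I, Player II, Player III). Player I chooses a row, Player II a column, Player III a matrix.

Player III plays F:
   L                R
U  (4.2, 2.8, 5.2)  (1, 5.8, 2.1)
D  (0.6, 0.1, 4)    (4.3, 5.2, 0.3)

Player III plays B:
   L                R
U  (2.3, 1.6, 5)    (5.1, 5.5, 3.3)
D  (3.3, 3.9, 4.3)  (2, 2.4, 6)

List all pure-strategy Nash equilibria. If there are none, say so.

(U, R, B), (D, L, B)

Player I against (L, F): payoffs 4.2, 0.6 → best response U.
Player I against (L, B): payoffs 2.3, 3.3 → best response D.
Player I against (R, F): payoffs 1, 4.3 → best response D.
Player I against (R, B): payoffs 5.1, 2 → best response U.
Player II against (U, F): payoffs 2.8, 5.8 → best response R.
Player II against (U, B): payoffs 1.6, 5.5 → best response R.
Player II against (D, F): payoffs 0.1, 5.2 → best response R.
Player II against (D, B): payoffs 3.9, 2.4 → best response L.
Player III against (U, L): payoffs 5.2, 5 → best response F.
Player III against (U, R): payoffs 2.1, 3.3 → best response B.
Player III against (D, L): payoffs 4, 4.3 → best response B.
Player III against (D, R): payoffs 0.3, 6 → best response B.
Mutual best responses: (U, R, B); (D, L, B).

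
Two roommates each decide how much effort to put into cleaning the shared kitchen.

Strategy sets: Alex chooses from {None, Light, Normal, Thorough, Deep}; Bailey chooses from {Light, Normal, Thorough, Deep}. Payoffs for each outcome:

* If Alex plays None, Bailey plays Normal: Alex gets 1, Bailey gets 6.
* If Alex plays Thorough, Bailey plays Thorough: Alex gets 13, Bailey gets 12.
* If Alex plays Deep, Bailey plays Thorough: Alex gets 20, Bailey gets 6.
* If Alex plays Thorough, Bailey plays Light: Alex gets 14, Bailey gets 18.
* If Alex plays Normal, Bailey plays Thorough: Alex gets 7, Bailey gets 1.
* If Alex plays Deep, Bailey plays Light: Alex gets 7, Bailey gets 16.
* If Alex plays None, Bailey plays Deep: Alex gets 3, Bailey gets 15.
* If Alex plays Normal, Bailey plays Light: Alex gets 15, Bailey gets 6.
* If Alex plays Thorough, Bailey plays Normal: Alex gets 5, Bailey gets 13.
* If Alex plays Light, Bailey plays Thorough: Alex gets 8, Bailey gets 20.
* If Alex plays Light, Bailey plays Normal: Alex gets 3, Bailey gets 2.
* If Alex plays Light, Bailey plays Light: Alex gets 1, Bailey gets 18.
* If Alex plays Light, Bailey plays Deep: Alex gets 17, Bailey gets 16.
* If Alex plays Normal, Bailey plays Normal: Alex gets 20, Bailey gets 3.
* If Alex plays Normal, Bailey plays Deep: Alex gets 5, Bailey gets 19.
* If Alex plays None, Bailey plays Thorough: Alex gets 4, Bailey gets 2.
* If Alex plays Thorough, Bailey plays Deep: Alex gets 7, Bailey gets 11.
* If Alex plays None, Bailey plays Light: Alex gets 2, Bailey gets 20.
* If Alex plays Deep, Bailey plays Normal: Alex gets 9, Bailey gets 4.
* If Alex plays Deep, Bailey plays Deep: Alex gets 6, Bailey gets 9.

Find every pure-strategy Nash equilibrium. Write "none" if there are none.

Alex against Light: payoffs 2, 1, 15, 14, 7 → best response Normal.
Alex against Normal: payoffs 1, 3, 20, 5, 9 → best response Normal.
Alex against Thorough: payoffs 4, 8, 7, 13, 20 → best response Deep.
Alex against Deep: payoffs 3, 17, 5, 7, 6 → best response Light.
Bailey against None: payoffs 20, 6, 2, 15 → best response Light.
Bailey against Light: payoffs 18, 2, 20, 16 → best response Thorough.
Bailey against Normal: payoffs 6, 3, 1, 19 → best response Deep.
Bailey against Thorough: payoffs 18, 13, 12, 11 → best response Light.
Bailey against Deep: payoffs 16, 4, 6, 9 → best response Light.
No profile is a mutual best response for all players.

There is no pure-strategy Nash equilibrium.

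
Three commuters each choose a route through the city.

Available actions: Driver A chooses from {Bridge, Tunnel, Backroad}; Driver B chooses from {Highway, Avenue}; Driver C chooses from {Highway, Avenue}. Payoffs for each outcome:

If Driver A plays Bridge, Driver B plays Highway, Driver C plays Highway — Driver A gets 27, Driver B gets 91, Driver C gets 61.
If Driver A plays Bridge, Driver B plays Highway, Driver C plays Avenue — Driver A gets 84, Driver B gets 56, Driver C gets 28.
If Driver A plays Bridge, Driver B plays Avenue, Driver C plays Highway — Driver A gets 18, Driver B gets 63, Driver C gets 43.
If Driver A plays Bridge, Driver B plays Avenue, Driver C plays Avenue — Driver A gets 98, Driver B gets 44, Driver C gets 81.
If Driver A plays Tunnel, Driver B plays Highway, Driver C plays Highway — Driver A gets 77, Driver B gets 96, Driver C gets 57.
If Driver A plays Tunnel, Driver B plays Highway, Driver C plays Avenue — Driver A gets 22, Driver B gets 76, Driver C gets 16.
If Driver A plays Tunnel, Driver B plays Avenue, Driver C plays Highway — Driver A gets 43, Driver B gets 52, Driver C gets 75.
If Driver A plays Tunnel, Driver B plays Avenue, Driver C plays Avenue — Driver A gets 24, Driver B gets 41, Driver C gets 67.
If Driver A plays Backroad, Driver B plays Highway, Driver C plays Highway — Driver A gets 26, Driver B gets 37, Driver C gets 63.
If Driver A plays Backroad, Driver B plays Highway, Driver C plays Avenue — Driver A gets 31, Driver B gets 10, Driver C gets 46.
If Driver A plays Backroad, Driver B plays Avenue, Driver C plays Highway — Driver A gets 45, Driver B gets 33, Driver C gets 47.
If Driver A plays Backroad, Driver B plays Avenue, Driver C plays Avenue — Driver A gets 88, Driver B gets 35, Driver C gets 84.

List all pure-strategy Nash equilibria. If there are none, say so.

(Tunnel, Highway, Highway)

For each strategy profile, look for a profitable unilateral deviation.
(Bridge, Highway, Highway): Driver A can switch to Tunnel (27 → 77). Not NE.
(Bridge, Highway, Avenue): Driver C can switch to Highway (28 → 61). Not NE.
(Bridge, Avenue, Highway): Driver A can switch to Tunnel (18 → 43). Not NE.
(Bridge, Avenue, Avenue): Driver B can switch to Highway (44 → 56). Not NE.
(Tunnel, Highway, Highway): Driver A gets 77, best alternative 27; Driver B gets 96, best alternative 52; Driver C gets 57, best alternative 16. No profitable deviation — NE.
(Tunnel, Highway, Avenue): Driver A can switch to Bridge (22 → 84). Not NE.
(Tunnel, Avenue, Highway): Driver A can switch to Backroad (43 → 45). Not NE.
(The remaining 5 profiles each have a profitable deviation by the same check.)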